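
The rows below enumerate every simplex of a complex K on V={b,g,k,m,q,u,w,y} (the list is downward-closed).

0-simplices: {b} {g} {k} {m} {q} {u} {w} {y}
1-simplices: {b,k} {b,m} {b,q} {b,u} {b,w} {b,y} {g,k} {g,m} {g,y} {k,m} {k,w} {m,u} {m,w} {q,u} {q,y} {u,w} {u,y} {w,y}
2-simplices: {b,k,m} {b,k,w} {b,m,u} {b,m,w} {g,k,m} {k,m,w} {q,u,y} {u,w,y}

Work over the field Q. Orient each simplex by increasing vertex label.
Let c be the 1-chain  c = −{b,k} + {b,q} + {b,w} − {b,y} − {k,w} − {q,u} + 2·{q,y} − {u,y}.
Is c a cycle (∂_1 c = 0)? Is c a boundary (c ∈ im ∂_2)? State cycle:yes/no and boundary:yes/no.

cycle:yes boundary:no

n_0=8 n_1=18 n_2=8  [Q]
∂1: piv[bk,bm,bq,bu,bw,by,gk] rk=7  ker:gm,gy,km,kw,mu,mw,qu,qy,uw,uy,wy
∂2: piv[bkm,bkw,bmu,bmw,gkm,quy,uwy] rk=7  ker:kmw
∂1c = 0
c vs im∂2: residual ≠ 0 ⇒ not boundary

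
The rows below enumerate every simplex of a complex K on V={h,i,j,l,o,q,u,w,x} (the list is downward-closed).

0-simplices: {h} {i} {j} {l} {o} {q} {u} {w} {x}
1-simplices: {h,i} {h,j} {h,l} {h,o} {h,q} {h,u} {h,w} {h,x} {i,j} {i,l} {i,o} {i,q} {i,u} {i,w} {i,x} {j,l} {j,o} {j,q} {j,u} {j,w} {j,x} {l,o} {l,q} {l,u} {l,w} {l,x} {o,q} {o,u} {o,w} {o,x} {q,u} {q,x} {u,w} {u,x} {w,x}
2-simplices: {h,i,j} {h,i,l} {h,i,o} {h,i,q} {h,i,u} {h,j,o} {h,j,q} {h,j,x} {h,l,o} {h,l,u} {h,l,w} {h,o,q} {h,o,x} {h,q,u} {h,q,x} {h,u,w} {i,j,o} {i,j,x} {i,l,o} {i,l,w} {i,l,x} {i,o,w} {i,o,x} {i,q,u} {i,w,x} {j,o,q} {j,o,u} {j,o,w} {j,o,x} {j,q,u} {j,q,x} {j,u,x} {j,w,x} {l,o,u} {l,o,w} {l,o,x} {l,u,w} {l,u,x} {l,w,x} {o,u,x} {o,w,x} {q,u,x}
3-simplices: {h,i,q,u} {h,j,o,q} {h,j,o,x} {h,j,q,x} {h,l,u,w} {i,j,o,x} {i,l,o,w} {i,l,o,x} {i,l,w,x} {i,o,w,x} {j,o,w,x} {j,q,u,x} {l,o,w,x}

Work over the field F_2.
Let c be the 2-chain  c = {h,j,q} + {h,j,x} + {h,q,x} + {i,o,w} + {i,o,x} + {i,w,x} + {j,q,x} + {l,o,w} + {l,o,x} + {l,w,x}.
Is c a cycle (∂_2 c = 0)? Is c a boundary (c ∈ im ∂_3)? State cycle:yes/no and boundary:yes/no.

cycle:yes boundary:yes

n_0=9 n_1=35 n_2=42 n_3=13  [Z2]
∂1: piv[hi,hj,hl,ho,hq,hu,hw,hx] rk=8  ker:ij,il,io,iq,iu,iw,ix,jl,jo,jq,ju,jw,jx,lo,lq,lu,lw,lx,oq,ou,ow,ox,qu,qx,uw,ux,wx
∂2: piv[hij,hil,hio,hiq,hiu,hjo,hjq,hjx,hlo,hlu,hlw,hoq,hox,hqu,hqx,huw,ijx,ilw,ilx,iow,iwx,jou,jow,jqu,jux] rk=25  ker:ijo,ilo,iox,iqu,joq,jox,jqx,jwx,lou,low,lox,luw,lux,lwx,oux,owx,qux
∂3: piv[hiqu,hjoq,hjox,hjqx,hluw,ijox,ilow,ilox,ilwx,iowx,jowx,jqux] rk=12  ker:lowx
∂2c = 0
c vs im∂3: reduces to 0 ⇒ boundary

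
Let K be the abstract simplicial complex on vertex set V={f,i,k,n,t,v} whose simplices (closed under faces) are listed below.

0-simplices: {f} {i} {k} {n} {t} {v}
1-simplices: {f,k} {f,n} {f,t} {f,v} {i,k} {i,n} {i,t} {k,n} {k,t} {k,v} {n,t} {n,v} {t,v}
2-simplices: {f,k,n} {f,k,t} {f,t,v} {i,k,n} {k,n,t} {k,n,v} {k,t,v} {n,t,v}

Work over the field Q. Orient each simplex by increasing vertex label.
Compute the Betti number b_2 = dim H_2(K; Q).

b_2=1

n_0=6 n_1=13 n_2=8  [Q]
∂1: piv[fk,fn,ft,fv,ik] rk=5  ker:in,it,kn,kt,kv,nt,nv,tv
∂2: piv[fkn,fkt,ftv,ikn,knt,knv,ktv] rk=7  ker:ntv
b_2=(8−7)−0=1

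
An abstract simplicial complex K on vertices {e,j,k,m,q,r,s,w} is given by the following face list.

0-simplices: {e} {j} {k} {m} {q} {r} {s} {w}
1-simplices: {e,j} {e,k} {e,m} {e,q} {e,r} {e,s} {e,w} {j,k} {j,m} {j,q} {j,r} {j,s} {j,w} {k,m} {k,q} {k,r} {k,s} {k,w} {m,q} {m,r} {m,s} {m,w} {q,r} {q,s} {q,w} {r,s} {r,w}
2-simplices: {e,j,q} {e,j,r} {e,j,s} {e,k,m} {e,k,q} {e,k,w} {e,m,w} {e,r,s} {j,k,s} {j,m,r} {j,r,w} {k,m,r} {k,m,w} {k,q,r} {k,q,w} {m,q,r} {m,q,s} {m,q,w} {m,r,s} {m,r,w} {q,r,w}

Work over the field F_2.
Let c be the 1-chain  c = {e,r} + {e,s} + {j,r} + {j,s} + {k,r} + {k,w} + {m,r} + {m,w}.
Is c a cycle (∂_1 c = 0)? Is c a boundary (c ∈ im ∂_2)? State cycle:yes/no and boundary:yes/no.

cycle:yes boundary:yes

n_0=8 n_1=27 n_2=21  [Z2]
∂1: piv[ej,ek,em,eq,er,es,ew] rk=7  ker:jk,jm,jq,jr,js,jw,km,kq,kr,ks,kw,mq,mr,ms,mw,qr,qs,qw,rs,rw
∂2: piv[ejq,ejr,ejs,ekm,ekq,ekw,emw,ers,jks,jmr,jrw,kmr,kqr,kqw,mqr,mqs,mrs,mrw] rk=18  ker:kmw,mqw,qrw
∂1c = 0
c vs im∂2: reduces to 0 ⇒ boundary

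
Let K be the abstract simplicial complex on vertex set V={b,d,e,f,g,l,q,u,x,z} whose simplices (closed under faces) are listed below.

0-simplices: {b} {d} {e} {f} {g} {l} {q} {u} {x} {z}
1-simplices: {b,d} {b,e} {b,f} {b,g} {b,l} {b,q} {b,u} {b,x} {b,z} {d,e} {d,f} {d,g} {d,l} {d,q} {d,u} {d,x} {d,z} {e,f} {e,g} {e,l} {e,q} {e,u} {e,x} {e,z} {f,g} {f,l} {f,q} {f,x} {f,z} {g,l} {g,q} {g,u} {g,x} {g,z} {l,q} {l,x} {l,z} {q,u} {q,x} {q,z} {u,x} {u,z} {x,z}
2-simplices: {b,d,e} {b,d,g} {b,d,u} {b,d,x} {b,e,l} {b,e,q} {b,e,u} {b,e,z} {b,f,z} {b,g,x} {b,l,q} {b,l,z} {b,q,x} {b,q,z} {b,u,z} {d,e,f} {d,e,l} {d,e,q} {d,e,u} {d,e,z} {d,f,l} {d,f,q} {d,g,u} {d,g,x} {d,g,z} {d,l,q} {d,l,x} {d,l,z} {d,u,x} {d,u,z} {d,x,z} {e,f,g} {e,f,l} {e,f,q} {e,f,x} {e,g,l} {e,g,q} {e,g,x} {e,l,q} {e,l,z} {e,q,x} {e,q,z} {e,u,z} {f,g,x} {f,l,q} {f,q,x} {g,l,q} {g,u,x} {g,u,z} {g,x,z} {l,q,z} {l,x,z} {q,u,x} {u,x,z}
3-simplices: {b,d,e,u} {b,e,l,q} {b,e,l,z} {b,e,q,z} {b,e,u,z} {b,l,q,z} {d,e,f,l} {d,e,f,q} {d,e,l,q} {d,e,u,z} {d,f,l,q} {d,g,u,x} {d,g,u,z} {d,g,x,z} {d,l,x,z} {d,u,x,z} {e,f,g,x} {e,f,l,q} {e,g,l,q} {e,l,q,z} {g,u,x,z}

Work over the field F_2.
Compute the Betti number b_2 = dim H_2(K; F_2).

b_2=3

n_0=10 n_1=43 n_2=54 n_3=21  [Z2]
∂1: piv[bd,be,bf,bg,bl,bq,bu,bx,bz] rk=9  ker:de,df,dg,dl,dq,du,dx,dz,ef,eg,el,eq,eu,ex,ez,fg,fl,fq,fx,fz,gl,gq,gu,gx,gz,lq,lx,lz,qu,qx,qz,ux,uz,xz
∂2: piv[bde,bdg,bdu,bdx,bel,beq,beu,bez,bfz,bgx,blq,blz,bqx,bqz,buz,def,del,deq,dez,dfl,dfq,dgu,dgz,dlx,dux,dxz,efg,efx,egl,egq,egx,eqx,qux] rk=33  ker:deu,dgx,dlq,dlz,duz,efl,efq,elq,elz,eqz,euz,fgx,flq,fqx,glq,gux,guz,gxz,lqz,lxz,uxz
∂3: piv[bdeu,belq,belz,beqz,beuz,blqz,defl,defq,delq,deuz,dflq,dgux,dguz,dgxz,dlxz,duxz,efgx,eglq] rk=18  ker:eflq,elqz,guxz
b_2=(54−33)−18=3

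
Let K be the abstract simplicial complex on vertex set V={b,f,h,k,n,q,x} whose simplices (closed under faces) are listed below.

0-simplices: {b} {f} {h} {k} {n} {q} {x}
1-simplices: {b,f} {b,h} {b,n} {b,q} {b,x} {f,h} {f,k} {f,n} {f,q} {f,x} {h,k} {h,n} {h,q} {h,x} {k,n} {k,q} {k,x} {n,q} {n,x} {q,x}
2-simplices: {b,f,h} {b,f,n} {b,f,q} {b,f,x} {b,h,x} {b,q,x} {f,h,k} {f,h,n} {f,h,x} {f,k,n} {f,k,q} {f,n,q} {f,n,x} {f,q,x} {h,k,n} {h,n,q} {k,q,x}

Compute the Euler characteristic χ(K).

n_0=7 n_1=20 n_2=17
χ=+7−20+17=4

χ(K)=4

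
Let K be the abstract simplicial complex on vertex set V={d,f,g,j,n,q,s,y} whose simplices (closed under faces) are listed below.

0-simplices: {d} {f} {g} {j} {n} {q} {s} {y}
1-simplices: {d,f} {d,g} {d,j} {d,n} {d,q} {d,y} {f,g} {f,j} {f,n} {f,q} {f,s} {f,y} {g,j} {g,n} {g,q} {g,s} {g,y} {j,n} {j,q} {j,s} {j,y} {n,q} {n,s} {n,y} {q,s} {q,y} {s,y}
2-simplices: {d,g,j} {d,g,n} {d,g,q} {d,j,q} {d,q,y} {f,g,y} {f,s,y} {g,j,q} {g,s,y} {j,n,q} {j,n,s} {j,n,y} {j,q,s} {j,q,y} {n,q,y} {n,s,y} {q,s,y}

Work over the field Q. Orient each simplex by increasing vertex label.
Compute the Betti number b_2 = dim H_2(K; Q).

n_0=8 n_1=27 n_2=17  [Q]
∂1: piv[df,dg,dj,dn,dq,dy,fs] rk=7  ker:fg,fj,fn,fq,fy,gj,gn,gq,gs,gy,jn,jq,js,jy,nq,ns,ny,qs,qy,sy
∂2: piv[dgj,dgn,dgq,djq,dqy,fgy,fsy,gsy,jnq,jns,jny,jqs,jqy,nsy] rk=14  ker:gjq,nqy,qsy
b_2=(17−14)−0=3

b_2=3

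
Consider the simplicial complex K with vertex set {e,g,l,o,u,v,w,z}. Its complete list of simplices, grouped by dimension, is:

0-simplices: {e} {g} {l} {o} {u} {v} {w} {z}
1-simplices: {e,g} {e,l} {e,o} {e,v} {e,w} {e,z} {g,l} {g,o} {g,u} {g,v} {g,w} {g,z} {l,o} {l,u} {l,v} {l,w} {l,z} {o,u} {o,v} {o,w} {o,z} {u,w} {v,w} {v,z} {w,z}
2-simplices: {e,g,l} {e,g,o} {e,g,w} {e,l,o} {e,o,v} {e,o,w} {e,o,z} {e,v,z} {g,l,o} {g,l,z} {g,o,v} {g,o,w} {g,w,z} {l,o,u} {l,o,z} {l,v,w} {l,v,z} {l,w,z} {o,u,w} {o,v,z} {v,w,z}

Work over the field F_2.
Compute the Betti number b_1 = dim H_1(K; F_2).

b_1=1

n_0=8 n_1=25 n_2=21  [Z2]
∂1: piv[eg,el,eo,ev,ew,ez,gu] rk=7  ker:gl,go,gv,gw,gz,lo,lu,lv,lw,lz,ou,ov,ow,oz,uw,vw,vz,wz
∂2: piv[egl,ego,egw,elo,eov,eow,eoz,evz,glz,gov,gwz,lou,loz,lvw,lvz,lwz,ouw] rk=17  ker:glo,gow,ovz,vwz
b_1=(25−7)−17=1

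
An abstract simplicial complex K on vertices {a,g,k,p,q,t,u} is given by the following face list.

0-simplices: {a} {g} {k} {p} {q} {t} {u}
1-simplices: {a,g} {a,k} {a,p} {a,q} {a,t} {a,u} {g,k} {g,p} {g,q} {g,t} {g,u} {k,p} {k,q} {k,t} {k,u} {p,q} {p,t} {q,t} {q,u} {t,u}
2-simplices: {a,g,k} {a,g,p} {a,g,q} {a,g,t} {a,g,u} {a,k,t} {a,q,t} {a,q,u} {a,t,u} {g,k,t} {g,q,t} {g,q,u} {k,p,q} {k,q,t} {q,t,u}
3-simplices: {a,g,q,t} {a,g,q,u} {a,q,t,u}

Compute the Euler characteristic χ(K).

n_0=7 n_1=20 n_2=15 n_3=3
χ=+7−20+15−3=-1

χ(K)=-1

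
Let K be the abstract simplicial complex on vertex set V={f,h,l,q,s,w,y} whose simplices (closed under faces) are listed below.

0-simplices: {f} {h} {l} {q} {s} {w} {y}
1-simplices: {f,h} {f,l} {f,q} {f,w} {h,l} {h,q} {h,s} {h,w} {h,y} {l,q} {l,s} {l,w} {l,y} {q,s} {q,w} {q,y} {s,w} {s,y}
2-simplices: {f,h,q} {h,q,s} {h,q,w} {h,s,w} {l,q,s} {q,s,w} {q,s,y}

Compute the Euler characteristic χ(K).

χ(K)=-4

n_0=7 n_1=18 n_2=7
χ=+7−18+7=-4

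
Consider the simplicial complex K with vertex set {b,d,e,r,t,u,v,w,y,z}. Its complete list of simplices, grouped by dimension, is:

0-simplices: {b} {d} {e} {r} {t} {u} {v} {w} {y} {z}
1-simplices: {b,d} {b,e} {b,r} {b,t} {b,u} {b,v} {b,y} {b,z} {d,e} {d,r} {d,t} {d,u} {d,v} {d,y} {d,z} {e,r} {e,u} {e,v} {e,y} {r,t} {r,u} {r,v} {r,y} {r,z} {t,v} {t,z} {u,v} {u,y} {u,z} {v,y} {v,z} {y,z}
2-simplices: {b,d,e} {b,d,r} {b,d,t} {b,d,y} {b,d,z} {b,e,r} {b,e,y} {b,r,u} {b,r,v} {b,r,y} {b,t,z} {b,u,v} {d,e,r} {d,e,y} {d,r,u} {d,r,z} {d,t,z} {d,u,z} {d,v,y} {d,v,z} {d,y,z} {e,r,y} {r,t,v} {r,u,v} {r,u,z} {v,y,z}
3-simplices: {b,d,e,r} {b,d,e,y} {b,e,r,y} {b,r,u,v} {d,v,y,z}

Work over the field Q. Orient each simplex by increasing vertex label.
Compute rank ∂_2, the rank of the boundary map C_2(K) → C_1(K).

rank∂_2=19

n_0=10 n_1=32 n_2=26 n_3=5  [Q]
∂1: piv[bd,be,br,bt,bu,bv,by,bz] rk=8  ker:de,dr,dt,du,dv,dy,dz,er,eu,ev,ey,rt,ru,rv,ry,rz,tv,tz,uv,uy,uz,vy,vz,yz
∂2: piv[bde,bdr,bdt,bdy,bdz,ber,bey,bru,brv,bry,btz,buv,dru,drz,duz,dvy,dvz,dyz,rtv] rk=19  ker:der,dey,dtz,ery,ruv,ruz,vyz
∂3: piv[bder,bdey,bery,bruv,dvyz] rk=5
rk∂_2=19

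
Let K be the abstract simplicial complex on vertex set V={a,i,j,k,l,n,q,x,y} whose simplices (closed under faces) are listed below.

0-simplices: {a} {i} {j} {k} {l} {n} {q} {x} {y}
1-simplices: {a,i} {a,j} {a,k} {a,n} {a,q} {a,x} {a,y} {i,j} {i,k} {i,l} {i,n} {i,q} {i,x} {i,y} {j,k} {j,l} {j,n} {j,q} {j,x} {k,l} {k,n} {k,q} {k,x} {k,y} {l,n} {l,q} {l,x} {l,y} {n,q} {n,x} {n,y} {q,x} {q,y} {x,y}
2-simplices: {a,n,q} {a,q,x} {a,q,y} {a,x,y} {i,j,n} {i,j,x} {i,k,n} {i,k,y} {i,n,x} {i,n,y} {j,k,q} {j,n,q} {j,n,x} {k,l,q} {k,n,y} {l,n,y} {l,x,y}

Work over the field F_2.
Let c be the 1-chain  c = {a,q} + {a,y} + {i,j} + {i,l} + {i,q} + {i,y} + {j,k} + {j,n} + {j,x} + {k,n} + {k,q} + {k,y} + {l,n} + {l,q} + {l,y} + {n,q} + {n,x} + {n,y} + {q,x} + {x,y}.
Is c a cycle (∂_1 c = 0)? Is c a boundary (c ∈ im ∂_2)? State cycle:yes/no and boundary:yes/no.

cycle:yes boundary:no

n_0=9 n_1=34 n_2=17  [Z2]
∂1: piv[ai,aj,ak,an,aq,ax,ay,il] rk=8  ker:ij,ik,in,iq,ix,iy,jk,jl,jn,jq,jx,kl,kn,kq,kx,ky,ln,lq,lx,ly,nq,nx,ny,qx,qy,xy
∂2: piv[anq,aqx,aqy,axy,ijn,ijx,ikn,iky,inx,iny,jkq,jnq,klq,lny,lxy] rk=15  ker:jnx,kny
∂1c = 0
c vs im∂2: residual ≠ 0 ⇒ not boundary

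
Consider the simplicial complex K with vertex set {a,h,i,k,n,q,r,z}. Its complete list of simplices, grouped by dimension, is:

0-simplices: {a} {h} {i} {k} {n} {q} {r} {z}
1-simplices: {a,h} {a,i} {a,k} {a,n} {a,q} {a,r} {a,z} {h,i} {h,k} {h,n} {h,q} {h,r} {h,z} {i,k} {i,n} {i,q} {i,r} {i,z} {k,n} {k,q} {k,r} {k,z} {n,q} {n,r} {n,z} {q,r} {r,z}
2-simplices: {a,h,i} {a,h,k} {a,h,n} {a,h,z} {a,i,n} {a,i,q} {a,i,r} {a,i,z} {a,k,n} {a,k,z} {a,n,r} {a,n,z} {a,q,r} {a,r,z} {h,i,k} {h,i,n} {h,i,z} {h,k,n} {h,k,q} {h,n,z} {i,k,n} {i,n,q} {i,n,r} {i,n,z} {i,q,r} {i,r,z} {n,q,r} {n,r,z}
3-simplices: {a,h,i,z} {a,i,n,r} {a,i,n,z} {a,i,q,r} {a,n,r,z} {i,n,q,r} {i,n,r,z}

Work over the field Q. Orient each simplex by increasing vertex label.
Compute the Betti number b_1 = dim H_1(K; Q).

b_1=3

n_0=8 n_1=27 n_2=28 n_3=7  [Q]
∂1: piv[ah,ai,ak,an,aq,ar,az] rk=7  ker:hi,hk,hn,hq,hr,hz,ik,in,iq,ir,iz,kn,kq,kr,kz,nq,nr,nz,qr,rz
∂2: piv[ahi,ahk,ahn,ahz,ain,aiq,air,aiz,akn,akz,anr,anz,aqr,arz,hik,hkq,inq] rk=17  ker:hin,hiz,hkn,hnz,ikn,inr,inz,iqr,irz,nqr,nrz
∂3: piv[ahiz,ainr,ainz,aiqr,anrz,inqr,inrz] rk=7
b_1=(27−7)−17=3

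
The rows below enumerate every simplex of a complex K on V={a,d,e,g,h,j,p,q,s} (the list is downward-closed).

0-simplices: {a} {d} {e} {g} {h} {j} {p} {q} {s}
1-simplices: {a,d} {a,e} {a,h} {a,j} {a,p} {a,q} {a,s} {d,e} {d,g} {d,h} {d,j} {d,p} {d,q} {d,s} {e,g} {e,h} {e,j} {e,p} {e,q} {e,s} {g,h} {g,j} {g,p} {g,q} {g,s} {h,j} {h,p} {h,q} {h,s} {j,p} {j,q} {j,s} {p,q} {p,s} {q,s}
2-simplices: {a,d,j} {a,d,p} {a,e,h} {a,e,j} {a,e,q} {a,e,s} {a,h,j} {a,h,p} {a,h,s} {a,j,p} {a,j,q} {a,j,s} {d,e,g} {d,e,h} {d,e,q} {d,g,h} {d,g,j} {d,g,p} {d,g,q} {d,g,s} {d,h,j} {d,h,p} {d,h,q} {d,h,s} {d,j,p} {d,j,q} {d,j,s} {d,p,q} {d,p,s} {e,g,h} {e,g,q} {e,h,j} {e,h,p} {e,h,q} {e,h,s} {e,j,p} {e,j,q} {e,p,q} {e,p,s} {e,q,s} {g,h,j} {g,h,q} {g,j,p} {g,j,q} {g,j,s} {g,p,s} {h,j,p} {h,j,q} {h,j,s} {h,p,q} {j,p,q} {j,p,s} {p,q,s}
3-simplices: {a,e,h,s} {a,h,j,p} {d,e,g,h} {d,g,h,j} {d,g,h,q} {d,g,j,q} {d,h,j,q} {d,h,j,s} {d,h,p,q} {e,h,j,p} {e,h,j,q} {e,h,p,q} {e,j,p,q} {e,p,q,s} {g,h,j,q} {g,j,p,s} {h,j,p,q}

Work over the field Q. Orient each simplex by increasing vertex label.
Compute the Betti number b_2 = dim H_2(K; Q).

n_0=9 n_1=35 n_2=53 n_3=17  [Q]
∂1: piv[ad,ae,ah,aj,ap,aq,as,dg] rk=8  ker:de,dh,dj,dp,dq,ds,eg,eh,ej,ep,eq,es,gh,gj,gp,gq,gs,hj,hp,hq,hs,jp,jq,js,pq,ps,qs
∂2: piv[adj,adp,aeh,aej,aeq,aes,ahj,ahp,ahs,ajp,ajq,ajs,deg,deh,deq,dgh,dgj,dgp,dgq,dgs,dhj,dhq,dhs,dpq,dps,ehp,eqs] rk=27  ker:dhp,djp,djq,djs,egh,egq,ehj,ehq,ehs,ejp,ejq,epq,eps,ghj,ghq,gjp,gjq,gjs,gps,hjp,hjq,hjs,hpq,jpq,jps,pqs
∂3: piv[aehs,ahjp,degh,dghj,dghq,dgjq,dhjq,dhjs,dhpq,ehjp,ehjq,ehpq,ejpq,epqs,gjps] rk=15  ker:ghjq,hjpq
b_2=(53−27)−15=11

b_2=11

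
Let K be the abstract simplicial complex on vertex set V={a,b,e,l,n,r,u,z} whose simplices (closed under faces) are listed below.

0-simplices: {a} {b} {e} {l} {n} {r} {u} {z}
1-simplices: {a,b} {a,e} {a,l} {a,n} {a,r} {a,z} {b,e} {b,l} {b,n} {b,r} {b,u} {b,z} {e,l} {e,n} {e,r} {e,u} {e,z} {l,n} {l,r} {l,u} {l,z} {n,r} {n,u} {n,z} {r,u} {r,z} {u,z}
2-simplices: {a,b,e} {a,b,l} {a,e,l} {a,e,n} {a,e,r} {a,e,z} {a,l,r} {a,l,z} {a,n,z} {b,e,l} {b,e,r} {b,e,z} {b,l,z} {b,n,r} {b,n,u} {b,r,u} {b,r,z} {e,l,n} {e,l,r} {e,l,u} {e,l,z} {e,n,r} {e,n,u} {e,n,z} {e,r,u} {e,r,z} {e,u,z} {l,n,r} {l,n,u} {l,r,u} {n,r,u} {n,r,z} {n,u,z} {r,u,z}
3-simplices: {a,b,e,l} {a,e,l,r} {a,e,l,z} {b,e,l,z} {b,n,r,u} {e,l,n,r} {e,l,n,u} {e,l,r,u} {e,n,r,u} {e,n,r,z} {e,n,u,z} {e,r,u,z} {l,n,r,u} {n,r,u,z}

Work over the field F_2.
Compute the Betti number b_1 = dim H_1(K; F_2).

b_1=0

n_0=8 n_1=27 n_2=34 n_3=14  [Z2]
∂1: piv[ab,ae,al,an,ar,az,bu] rk=7  ker:be,bl,bn,br,bz,el,en,er,eu,ez,ln,lr,lu,lz,nr,nu,nz,ru,rz,uz
∂2: piv[abe,abl,ael,aen,aer,aez,alr,alz,anz,ber,bez,bnr,bnu,bru,brz,eln,elu,enr,enu,euz] rk=20  ker:bel,blz,elr,elz,enz,eru,erz,lnr,lnu,lru,nru,nrz,nuz,ruz
∂3: piv[abel,aelr,aelz,belz,bnru,elnr,elnu,elru,enru,enrz,enuz,eruz] rk=12  ker:lnru,nruz
b_1=(27−7)−20=0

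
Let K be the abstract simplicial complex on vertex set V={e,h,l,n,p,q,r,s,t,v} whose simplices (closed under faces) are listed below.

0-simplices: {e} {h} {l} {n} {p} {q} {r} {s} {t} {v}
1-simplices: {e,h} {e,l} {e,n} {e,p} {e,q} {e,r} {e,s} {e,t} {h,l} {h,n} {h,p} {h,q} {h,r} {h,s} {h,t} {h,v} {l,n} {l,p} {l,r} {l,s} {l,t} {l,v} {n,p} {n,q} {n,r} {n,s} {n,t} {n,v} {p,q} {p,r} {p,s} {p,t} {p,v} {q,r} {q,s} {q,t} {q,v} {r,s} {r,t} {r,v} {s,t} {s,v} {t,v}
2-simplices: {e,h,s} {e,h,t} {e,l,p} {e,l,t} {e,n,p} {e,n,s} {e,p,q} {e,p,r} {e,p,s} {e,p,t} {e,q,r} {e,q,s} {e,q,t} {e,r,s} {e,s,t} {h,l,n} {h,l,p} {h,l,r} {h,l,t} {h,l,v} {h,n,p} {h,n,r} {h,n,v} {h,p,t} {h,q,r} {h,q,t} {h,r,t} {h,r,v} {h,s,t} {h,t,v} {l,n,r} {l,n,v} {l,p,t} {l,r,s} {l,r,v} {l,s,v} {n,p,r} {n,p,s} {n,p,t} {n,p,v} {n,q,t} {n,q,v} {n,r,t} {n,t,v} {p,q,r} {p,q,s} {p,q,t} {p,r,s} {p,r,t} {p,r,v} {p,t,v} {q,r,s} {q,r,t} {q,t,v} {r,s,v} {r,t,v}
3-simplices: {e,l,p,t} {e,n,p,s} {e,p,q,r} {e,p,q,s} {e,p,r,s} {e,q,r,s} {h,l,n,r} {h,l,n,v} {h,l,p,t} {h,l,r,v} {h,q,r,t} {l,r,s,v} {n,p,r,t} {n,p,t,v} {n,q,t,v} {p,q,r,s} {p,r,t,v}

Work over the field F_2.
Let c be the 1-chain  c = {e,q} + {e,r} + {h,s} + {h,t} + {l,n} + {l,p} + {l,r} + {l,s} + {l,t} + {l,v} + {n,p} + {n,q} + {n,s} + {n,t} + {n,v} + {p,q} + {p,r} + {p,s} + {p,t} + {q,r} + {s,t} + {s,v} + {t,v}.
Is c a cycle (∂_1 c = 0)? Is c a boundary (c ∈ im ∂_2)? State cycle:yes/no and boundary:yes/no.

n_0=10 n_1=43 n_2=56 n_3=17  [Z2]
∂1: piv[eh,el,en,ep,eq,er,es,et,hv] rk=9  ker:hl,hn,hp,hq,hr,hs,ht,ln,lp,lr,ls,lt,lv,np,nq,nr,ns,nt,nv,pq,pr,ps,pt,pv,qr,qs,qt,qv,rs,rt,rv,st,sv,tv
∂2: piv[ehs,eht,elp,elt,enp,ens,epq,epr,eps,ept,eqr,eqs,eqt,ers,est,hln,hlp,hlr,hlt,hlv,hnp,hnr,hnv,hqr,hqt,hrt,hrv,htv,lrs,lsv,npt,npv,nqt,nqv] rk=34  ker:hpt,hst,lnr,lnv,lpt,lrv,npr,nps,nrt,ntv,pqr,pqs,pqt,prs,prt,prv,ptv,qrs,qrt,qtv,rsv,rtv
∂3: piv[elpt,enps,epqr,epqs,eprs,eqrs,hlnr,hlnv,hlpt,hlrv,hqrt,lrsv,nprt,nptv,nqtv,prtv] rk=16  ker:pqrs
∂1c = 0
c vs im∂2: reduces to 0 ⇒ boundary

cycle:yes boundary:yes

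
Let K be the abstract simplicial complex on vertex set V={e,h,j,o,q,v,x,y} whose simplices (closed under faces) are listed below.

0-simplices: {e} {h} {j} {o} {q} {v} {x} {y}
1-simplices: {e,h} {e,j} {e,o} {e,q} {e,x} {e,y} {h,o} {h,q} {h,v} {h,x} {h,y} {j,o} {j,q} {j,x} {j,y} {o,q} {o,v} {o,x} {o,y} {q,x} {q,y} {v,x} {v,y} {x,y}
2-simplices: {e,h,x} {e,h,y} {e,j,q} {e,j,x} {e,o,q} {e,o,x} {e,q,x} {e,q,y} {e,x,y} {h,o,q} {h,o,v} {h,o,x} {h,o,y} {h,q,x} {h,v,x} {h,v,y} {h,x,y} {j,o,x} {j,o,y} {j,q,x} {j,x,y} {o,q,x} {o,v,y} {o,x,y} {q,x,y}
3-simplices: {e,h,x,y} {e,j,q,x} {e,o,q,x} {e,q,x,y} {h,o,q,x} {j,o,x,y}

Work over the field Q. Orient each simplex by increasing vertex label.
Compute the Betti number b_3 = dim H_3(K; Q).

b_3=0

n_0=8 n_1=24 n_2=25 n_3=6  [Q]
∂1: piv[eh,ej,eo,eq,ex,ey,hv] rk=7  ker:ho,hq,hx,hy,jo,jq,jx,jy,oq,ov,ox,oy,qx,qy,vx,vy,xy
∂2: piv[ehx,ehy,ejq,ejx,eoq,eox,eqx,eqy,exy,hoq,hov,hox,hoy,hvx,hvy,jox,joy] rk=17  ker:hqx,hxy,jqx,jxy,oqx,ovy,oxy,qxy
∂3: piv[ehxy,ejqx,eoqx,eqxy,hoqx,joxy] rk=6
b_3=(6−6)−0=0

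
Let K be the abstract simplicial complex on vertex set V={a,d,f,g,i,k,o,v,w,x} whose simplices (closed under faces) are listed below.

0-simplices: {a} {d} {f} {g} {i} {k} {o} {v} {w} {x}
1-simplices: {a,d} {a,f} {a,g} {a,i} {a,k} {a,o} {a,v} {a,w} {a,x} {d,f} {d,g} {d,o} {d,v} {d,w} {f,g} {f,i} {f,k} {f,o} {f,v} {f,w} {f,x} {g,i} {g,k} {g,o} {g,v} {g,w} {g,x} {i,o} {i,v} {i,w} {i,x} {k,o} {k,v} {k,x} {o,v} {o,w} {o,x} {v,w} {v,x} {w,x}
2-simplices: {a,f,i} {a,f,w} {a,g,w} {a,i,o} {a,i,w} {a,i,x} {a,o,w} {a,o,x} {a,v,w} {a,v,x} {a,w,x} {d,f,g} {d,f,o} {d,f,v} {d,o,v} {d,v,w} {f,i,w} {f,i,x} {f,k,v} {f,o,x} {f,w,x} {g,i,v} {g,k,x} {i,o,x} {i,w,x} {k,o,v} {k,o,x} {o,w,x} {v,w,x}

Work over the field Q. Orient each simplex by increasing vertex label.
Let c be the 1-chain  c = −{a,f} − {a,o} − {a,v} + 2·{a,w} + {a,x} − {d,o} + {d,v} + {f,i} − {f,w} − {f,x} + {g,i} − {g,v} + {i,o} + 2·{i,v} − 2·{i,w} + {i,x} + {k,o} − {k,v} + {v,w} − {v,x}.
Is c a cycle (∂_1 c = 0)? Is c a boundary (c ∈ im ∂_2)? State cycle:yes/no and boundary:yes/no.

n_0=10 n_1=40 n_2=29  [Q]
∂1: piv[ad,af,ag,ai,ak,ao,av,aw,ax] rk=9  ker:df,dg,do,dv,dw,fg,fi,fk,fo,fv,fw,fx,gi,gk,go,gv,gw,gx,io,iv,iw,ix,ko,kv,kx,ov,ow,ox,vw,vx,wx
∂2: piv[afi,afw,agw,aio,aiw,aix,aow,aox,avw,avx,awx,dfg,dfo,dfv,dov,dvw,fix,fkv,fox,giv,gkx,kov,kox] rk=23  ker:fiw,fwx,iox,iwx,owx,vwx
∂1c = 0
c vs im∂2: residual ≠ 0 ⇒ not boundary

cycle:yes boundary:no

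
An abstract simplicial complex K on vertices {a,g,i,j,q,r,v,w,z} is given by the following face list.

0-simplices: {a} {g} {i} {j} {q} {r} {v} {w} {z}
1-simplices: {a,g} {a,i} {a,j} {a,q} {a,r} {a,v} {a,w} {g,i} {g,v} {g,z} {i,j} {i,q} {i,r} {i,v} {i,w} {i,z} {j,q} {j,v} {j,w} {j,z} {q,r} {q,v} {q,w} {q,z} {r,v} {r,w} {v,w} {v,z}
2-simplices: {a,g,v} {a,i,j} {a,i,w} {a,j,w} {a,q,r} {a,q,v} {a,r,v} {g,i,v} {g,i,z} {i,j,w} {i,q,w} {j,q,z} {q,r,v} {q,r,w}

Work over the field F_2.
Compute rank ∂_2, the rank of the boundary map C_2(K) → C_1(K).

n_0=9 n_1=28 n_2=14  [Z2]
∂1: piv[ag,ai,aj,aq,ar,av,aw,gz] rk=8  ker:gi,gv,ij,iq,ir,iv,iw,iz,jq,jv,jw,jz,qr,qv,qw,qz,rv,rw,vw,vz
∂2: piv[agv,aij,aiw,ajw,aqr,aqv,arv,giv,giz,iqw,jqz,qrw] rk=12  ker:ijw,qrv
rk∂_2=12

rank∂_2=12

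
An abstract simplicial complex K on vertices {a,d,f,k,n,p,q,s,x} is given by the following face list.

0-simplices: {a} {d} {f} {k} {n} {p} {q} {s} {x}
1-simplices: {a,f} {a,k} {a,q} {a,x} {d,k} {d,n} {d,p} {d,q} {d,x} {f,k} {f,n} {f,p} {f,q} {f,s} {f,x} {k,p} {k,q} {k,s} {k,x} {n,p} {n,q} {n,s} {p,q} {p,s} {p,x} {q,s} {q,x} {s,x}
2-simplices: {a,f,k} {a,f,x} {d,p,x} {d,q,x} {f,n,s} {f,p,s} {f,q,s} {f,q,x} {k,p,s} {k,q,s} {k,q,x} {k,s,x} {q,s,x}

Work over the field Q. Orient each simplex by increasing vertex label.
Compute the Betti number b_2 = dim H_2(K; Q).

b_2=1

n_0=9 n_1=28 n_2=13  [Q]
∂1: piv[af,ak,aq,ax,dk,dn,dp,fs] rk=8  ker:dq,dx,fk,fn,fp,fq,fx,kp,kq,ks,kx,np,nq,ns,pq,ps,px,qs,qx,sx
∂2: piv[afk,afx,dpx,dqx,fns,fps,fqs,fqx,kps,kqs,kqx,ksx] rk=12  ker:qsx
b_2=(13−12)−0=1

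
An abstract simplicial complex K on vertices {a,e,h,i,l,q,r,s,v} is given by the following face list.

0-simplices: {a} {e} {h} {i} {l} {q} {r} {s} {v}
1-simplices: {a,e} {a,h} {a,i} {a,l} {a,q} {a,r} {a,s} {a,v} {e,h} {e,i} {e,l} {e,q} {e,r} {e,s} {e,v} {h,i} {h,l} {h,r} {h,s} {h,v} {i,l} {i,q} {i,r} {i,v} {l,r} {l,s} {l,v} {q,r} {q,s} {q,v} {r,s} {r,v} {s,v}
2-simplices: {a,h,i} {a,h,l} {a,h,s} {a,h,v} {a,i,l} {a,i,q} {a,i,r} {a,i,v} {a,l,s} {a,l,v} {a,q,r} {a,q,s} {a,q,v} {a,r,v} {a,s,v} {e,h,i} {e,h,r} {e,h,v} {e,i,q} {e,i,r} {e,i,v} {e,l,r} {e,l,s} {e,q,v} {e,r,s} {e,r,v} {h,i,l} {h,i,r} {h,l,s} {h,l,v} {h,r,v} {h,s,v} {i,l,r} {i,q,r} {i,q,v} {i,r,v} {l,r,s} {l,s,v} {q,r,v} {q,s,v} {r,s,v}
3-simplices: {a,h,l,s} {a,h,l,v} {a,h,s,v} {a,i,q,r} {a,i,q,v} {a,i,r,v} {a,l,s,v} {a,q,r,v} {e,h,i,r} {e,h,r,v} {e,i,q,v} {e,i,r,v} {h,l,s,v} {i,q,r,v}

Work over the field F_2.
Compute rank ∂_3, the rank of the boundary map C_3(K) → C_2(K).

n_0=9 n_1=33 n_2=41 n_3=14  [Z2]
∂1: piv[ae,ah,ai,al,aq,ar,as,av] rk=8  ker:eh,ei,el,eq,er,es,ev,hi,hl,hr,hs,hv,il,iq,ir,iv,lr,ls,lv,qr,qs,qv,rs,rv,sv
∂2: piv[ahi,ahl,ahs,ahv,ail,aiq,air,aiv,als,alv,aqr,aqs,aqv,arv,asv,ehi,ehr,ehv,eiq,eir,elr,els,ers,ilr] rk=24  ker:eiv,eqv,erv,hil,hir,hls,hlv,hrv,hsv,iqr,iqv,irv,lrs,lsv,qrv,qsv,rsv
∂3: piv[ahls,ahlv,ahsv,aiqr,aiqv,airv,alsv,aqrv,ehir,ehrv,eiqv,eirv] rk=12  ker:hlsv,iqrv
rk∂_3=12

rank∂_3=12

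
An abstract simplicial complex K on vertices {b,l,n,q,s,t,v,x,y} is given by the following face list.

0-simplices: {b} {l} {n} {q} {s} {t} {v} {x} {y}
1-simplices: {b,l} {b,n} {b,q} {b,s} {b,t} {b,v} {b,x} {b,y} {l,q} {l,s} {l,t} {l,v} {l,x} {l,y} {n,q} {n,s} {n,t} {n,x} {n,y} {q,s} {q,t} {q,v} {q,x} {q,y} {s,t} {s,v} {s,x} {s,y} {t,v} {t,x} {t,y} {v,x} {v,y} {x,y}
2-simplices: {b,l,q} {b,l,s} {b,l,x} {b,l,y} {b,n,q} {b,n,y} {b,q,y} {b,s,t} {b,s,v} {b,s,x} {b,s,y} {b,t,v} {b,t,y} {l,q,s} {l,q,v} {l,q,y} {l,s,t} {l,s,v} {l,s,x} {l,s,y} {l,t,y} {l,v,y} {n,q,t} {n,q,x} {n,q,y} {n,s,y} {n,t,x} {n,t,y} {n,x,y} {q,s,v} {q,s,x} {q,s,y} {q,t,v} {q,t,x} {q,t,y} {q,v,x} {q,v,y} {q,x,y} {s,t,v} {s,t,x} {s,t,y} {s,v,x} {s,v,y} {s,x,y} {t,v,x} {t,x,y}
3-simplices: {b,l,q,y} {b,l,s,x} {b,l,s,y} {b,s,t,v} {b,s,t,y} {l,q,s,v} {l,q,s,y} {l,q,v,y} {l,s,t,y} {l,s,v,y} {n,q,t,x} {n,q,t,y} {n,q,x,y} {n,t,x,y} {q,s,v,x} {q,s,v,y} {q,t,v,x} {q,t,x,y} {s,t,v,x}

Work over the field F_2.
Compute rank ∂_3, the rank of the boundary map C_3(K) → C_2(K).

rank∂_3=17

n_0=9 n_1=34 n_2=46 n_3=19  [Z2]
∂1: piv[bl,bn,bq,bs,bt,bv,bx,by] rk=8  ker:lq,ls,lt,lv,lx,ly,nq,ns,nt,nx,ny,qs,qt,qv,qx,qy,st,sv,sx,sy,tv,tx,ty,vx,vy,xy
∂2: piv[blq,bls,blx,bly,bnq,bny,bqy,bst,bsv,bsx,bsy,btv,bty,lqs,lqv,lst,lsv,lvy,nqt,nqx,nsy,ntx,nty,nxy,qsx,qvx] rk=26  ker:lqy,lsx,lsy,lty,nqy,qsv,qsy,qtv,qtx,qty,qvy,qxy,stv,stx,sty,svx,svy,sxy,tvx,txy
∂3: piv[blqy,blsx,blsy,bstv,bsty,lqsv,lqsy,lqvy,lsty,lsvy,nqtx,nqty,nqxy,ntxy,qsvx,qtvx,stvx] rk=17  ker:qsvy,qtxy
rk∂_3=17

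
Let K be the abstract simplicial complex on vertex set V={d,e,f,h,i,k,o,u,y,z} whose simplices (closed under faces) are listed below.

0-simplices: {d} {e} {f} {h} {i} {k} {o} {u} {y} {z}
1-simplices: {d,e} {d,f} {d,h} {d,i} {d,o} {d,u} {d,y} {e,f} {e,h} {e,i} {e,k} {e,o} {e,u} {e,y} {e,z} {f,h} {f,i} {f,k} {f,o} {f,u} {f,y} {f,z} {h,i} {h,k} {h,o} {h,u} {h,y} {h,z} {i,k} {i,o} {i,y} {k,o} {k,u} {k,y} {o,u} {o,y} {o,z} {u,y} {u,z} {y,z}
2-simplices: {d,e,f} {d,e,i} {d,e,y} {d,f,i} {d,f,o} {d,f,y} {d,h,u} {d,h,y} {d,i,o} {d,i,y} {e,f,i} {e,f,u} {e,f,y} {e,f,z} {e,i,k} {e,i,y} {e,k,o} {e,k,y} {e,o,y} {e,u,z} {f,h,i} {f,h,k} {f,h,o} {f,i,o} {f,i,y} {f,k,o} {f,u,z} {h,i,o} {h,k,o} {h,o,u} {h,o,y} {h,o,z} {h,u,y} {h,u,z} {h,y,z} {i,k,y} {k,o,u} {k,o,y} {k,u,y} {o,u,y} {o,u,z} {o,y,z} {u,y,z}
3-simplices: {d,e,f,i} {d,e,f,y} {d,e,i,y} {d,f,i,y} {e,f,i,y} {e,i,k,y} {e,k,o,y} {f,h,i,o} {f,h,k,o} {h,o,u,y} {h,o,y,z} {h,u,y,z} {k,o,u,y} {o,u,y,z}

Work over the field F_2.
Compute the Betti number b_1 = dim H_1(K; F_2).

b_1=3

n_0=10 n_1=40 n_2=43 n_3=14  [Z2]
∂1: piv[de,df,dh,di,do,du,dy,ek,ez] rk=9  ker:ef,eh,ei,eo,eu,ey,fh,fi,fk,fo,fu,fy,fz,hi,hk,ho,hu,hy,hz,ik,io,iy,ko,ku,ky,ou,oy,oz,uy,uz,yz
∂2: piv[def,dei,dey,dfi,dfo,dfy,dhu,dhy,dio,diy,efu,efz,eik,eko,eky,eoy,euz,fhi,fhk,fho,fko,hou,hoy,hoz,huy,huz,hyz,kou] rk=28  ker:efi,efy,eiy,fio,fiy,fuz,hio,hko,iky,koy,kuy,ouy,ouz,oyz,uyz
∂3: piv[defi,defy,deiy,dfiy,eiky,ekoy,fhio,fhko,houy,hoyz,huyz,kouy,ouyz] rk=13  ker:efiy
b_1=(40−9)−28=3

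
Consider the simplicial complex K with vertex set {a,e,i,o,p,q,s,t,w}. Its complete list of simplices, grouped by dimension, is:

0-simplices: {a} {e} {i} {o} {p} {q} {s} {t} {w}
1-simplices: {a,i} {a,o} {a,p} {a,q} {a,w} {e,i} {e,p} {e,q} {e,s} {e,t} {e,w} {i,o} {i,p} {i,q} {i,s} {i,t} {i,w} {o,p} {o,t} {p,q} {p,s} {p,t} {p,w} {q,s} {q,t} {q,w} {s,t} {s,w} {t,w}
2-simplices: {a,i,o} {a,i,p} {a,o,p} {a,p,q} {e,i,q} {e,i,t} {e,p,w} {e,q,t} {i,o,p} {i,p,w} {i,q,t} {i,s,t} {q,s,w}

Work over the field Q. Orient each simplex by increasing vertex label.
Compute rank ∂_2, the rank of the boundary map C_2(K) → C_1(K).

rank∂_2=11

n_0=9 n_1=29 n_2=13  [Q]
∂1: piv[ai,ao,ap,aq,aw,ei,es,et] rk=8  ker:ep,eq,ew,io,ip,iq,is,it,iw,op,ot,pq,ps,pt,pw,qs,qt,qw,st,sw,tw
∂2: piv[aio,aip,aop,apq,eiq,eit,epw,eqt,ipw,ist,qsw] rk=11  ker:iop,iqt
rk∂_2=11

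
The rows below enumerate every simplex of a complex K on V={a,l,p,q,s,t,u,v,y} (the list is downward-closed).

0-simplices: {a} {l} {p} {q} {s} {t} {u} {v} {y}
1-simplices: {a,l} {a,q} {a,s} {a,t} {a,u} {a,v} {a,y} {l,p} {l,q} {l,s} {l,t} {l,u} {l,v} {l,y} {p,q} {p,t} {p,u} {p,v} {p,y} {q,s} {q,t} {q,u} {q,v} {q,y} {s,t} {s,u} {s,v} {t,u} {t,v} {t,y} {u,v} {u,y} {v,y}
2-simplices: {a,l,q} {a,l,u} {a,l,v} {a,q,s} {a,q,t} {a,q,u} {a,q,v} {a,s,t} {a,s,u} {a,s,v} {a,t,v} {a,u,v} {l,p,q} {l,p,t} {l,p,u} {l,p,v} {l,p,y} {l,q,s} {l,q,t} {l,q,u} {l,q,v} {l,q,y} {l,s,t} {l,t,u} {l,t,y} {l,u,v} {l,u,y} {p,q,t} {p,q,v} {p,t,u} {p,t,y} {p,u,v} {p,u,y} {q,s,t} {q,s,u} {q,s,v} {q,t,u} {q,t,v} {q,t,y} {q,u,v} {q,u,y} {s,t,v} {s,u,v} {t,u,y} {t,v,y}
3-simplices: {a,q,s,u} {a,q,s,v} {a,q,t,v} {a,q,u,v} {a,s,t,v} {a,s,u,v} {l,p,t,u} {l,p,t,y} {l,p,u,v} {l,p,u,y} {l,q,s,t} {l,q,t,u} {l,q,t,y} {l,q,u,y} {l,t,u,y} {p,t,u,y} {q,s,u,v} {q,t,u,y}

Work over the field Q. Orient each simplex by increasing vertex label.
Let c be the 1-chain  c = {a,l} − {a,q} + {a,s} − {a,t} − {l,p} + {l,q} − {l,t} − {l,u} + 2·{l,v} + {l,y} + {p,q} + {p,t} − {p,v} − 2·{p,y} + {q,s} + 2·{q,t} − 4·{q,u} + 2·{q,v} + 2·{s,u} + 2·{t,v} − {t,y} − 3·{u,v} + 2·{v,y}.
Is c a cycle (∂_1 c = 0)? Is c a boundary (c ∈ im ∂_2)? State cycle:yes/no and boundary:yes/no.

n_0=9 n_1=33 n_2=45 n_3=18  [Q]
∂1: piv[al,aq,as,at,au,av,ay,lp] rk=8  ker:lq,ls,lt,lu,lv,ly,pq,pt,pu,pv,py,qs,qt,qu,qv,qy,st,su,sv,tu,tv,ty,uv,uy,vy
∂2: piv[alq,alu,alv,aqs,aqt,aqu,aqv,ast,asu,asv,atv,auv,lpq,lpt,lpu,lpv,lpy,lqs,lqt,lqy,ltu,lty,luy,tvy] rk=24  ker:lqu,lqv,lst,luv,pqt,pqv,ptu,pty,puv,puy,qst,qsu,qsv,qtu,qtv,qty,quv,quy,stv,suv,tuy
∂3: piv[aqsu,aqsv,aqtv,aquv,astv,asuv,lptu,lpty,lpuv,lpuy,lqst,lqtu,lqty,lquy,ltuy] rk=15  ker:ptuy,qsuv,qtuy
∂1c = 0
c vs im∂2: reduces to 0 ⇒ boundary

cycle:yes boundary:yes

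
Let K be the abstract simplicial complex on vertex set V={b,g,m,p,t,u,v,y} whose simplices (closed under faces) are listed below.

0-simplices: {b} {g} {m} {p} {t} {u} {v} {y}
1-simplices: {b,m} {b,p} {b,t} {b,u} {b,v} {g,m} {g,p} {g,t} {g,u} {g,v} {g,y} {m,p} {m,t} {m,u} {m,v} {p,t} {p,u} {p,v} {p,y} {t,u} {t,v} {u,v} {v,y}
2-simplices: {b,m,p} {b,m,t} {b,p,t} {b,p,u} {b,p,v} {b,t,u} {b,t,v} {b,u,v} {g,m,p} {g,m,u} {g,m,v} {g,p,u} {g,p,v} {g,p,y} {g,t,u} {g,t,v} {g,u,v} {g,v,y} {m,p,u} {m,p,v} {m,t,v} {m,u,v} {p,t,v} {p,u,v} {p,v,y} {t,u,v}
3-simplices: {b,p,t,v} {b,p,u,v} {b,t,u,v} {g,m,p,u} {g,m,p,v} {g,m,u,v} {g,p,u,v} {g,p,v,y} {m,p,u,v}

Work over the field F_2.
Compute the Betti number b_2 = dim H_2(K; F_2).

b_2=2

n_0=8 n_1=23 n_2=26 n_3=9  [Z2]
∂1: piv[bm,bp,bt,bu,bv,gm,gy] rk=7  ker:gp,gt,gu,gv,mp,mt,mu,mv,pt,pu,pv,py,tu,tv,uv,vy
∂2: piv[bmp,bmt,bpt,bpu,bpv,btu,btv,buv,gmp,gmu,gmv,gpu,gpv,gpy,gtu,gvy] rk=16  ker:gtv,guv,mpu,mpv,mtv,muv,ptv,puv,pvy,tuv
∂3: piv[bptv,bpuv,btuv,gmpu,gmpv,gmuv,gpuv,gpvy] rk=8  ker:mpuv
b_2=(26−16)−8=2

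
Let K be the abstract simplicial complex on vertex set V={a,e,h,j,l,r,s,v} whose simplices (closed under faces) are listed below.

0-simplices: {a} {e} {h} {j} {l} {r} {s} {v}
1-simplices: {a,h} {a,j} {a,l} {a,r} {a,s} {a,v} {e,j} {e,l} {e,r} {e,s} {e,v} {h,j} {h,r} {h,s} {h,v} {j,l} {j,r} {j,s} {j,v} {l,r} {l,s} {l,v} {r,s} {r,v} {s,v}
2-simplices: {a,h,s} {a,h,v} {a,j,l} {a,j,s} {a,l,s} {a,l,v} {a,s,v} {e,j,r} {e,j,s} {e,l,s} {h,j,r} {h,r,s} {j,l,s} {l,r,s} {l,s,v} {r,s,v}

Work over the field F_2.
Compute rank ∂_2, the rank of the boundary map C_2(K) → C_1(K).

rank∂_2=14

n_0=8 n_1=25 n_2=16  [Z2]
∂1: piv[ah,aj,al,ar,as,av,ej] rk=7  ker:el,er,es,ev,hj,hr,hs,hv,jl,jr,js,jv,lr,ls,lv,rs,rv,sv
∂2: piv[ahs,ahv,ajl,ajs,als,alv,asv,ejr,ejs,els,hjr,hrs,lrs,rsv] rk=14  ker:jls,lsv
rk∂_2=14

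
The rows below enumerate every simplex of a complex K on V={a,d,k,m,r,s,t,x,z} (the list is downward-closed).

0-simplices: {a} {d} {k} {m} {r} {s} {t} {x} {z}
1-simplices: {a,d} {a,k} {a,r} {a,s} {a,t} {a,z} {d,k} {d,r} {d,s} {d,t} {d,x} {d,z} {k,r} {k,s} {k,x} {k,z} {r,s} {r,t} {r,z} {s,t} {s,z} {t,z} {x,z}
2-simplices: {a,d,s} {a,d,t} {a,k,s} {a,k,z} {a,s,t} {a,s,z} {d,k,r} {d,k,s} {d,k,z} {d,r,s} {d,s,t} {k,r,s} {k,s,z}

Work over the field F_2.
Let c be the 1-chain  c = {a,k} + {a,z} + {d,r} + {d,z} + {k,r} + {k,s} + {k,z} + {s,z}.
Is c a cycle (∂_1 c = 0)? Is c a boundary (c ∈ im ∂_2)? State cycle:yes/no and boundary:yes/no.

n_0=9 n_1=23 n_2=13  [Z2]
∂1: piv[ad,ak,ar,as,at,az,dx] rk=7  ker:dk,dr,ds,dt,dz,kr,ks,kx,kz,rs,rt,rz,st,sz,tz,xz
∂2: piv[ads,adt,aks,akz,ast,asz,dkr,dks,dkz,drs] rk=10  ker:dst,krs,ksz
∂1c = 0
c vs im∂2: reduces to 0 ⇒ boundary

cycle:yes boundary:yes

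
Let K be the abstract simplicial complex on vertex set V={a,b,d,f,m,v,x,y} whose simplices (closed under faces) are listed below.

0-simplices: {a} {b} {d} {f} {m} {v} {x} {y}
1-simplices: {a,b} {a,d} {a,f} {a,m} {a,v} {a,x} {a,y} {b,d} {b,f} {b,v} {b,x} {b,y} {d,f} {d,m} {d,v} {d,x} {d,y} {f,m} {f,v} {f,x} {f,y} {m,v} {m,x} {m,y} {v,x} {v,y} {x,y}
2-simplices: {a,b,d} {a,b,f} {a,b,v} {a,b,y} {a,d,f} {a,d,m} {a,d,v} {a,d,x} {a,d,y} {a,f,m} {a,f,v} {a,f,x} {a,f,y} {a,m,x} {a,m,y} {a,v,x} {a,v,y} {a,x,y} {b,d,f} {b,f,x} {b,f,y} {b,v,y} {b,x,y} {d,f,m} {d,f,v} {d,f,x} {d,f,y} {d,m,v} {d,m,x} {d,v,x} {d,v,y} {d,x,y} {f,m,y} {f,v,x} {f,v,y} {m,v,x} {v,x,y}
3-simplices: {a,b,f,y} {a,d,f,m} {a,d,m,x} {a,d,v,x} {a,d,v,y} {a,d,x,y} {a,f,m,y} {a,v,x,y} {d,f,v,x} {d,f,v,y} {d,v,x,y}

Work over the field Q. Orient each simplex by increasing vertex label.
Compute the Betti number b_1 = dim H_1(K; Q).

n_0=8 n_1=27 n_2=37 n_3=11  [Q]
∂1: piv[ab,ad,af,am,av,ax,ay] rk=7  ker:bd,bf,bv,bx,by,df,dm,dv,dx,dy,fm,fv,fx,fy,mv,mx,my,vx,vy,xy
∂2: piv[abd,abf,abv,aby,adf,adm,adv,adx,ady,afm,afv,afx,afy,amx,amy,avx,avy,axy,bfx,dmv] rk=20  ker:bdf,bfy,bvy,bxy,dfm,dfv,dfx,dfy,dmx,dvx,dvy,dxy,fmy,fvx,fvy,mvx,vxy
∂3: piv[abfy,adfm,admx,advx,advy,adxy,afmy,avxy,dfvx,dfvy] rk=10  ker:dvxy
b_1=(27−7)−20=0

b_1=0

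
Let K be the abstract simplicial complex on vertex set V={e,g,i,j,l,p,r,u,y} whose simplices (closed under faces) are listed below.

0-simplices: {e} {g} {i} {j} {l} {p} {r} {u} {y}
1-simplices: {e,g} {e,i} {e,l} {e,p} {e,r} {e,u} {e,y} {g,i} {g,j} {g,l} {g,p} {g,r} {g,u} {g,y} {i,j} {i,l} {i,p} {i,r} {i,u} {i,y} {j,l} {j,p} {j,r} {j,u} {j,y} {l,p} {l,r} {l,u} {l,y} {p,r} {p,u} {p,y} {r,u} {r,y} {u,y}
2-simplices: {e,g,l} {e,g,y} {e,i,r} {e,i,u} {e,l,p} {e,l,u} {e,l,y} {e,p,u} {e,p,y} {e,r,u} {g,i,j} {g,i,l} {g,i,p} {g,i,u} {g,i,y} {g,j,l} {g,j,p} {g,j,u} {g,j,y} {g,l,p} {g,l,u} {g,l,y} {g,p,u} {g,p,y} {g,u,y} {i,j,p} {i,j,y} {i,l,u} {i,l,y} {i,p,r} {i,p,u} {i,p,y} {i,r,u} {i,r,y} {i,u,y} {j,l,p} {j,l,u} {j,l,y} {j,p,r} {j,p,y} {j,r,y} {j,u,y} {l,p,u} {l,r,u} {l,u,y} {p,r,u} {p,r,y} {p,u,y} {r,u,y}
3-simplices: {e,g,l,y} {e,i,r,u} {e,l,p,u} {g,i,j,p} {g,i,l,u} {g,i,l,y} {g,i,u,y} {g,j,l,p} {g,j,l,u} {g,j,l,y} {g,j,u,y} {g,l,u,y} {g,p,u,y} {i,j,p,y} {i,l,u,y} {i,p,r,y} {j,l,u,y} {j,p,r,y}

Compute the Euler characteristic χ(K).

n_0=9 n_1=35 n_2=49 n_3=18
χ=+9−35+49−18=5

χ(K)=5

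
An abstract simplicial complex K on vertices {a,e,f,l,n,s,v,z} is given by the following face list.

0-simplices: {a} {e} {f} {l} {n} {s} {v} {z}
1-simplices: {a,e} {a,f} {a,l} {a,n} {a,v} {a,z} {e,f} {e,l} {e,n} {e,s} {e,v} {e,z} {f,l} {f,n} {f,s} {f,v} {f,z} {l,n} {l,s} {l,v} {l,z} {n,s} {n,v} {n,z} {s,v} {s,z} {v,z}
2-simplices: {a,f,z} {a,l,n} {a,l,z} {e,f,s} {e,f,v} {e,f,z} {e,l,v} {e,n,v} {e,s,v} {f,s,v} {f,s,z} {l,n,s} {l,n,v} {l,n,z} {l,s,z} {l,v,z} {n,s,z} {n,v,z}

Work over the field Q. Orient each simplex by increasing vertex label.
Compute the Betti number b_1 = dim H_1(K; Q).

n_0=8 n_1=27 n_2=18  [Q]
∂1: piv[ae,af,al,an,av,az,es] rk=7  ker:ef,el,en,ev,ez,fl,fn,fs,fv,fz,ln,ls,lv,lz,ns,nv,nz,sv,sz,vz
∂2: piv[afz,aln,alz,efs,efv,efz,elv,env,esv,fsz,lns,lnv,lnz,lsz,lvz] rk=15  ker:fsv,nsz,nvz
b_1=(27−7)−15=5

b_1=5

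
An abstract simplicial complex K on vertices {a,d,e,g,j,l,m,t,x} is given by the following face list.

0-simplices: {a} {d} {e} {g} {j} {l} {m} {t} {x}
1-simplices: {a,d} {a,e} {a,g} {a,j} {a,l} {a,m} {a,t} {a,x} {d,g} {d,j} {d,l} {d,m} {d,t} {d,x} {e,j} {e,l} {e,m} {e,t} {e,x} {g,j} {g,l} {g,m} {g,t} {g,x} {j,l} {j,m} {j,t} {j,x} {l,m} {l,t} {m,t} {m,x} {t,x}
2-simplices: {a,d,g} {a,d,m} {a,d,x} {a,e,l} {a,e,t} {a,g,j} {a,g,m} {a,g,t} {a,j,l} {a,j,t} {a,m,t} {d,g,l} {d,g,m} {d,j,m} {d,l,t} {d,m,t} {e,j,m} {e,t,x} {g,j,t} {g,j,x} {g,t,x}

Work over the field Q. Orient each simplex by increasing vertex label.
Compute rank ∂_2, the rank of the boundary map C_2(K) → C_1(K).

rank∂_2=19

n_0=9 n_1=33 n_2=21  [Q]
∂1: piv[ad,ae,ag,aj,al,am,at,ax] rk=8  ker:dg,dj,dl,dm,dt,dx,ej,el,em,et,ex,gj,gl,gm,gt,gx,jl,jm,jt,jx,lm,lt,mt,mx,tx
∂2: piv[adg,adm,adx,ael,aet,agj,agm,agt,ajl,ajt,amt,dgl,djm,dlt,dmt,ejm,etx,gjx,gtx] rk=19  ker:dgm,gjt
rk∂_2=19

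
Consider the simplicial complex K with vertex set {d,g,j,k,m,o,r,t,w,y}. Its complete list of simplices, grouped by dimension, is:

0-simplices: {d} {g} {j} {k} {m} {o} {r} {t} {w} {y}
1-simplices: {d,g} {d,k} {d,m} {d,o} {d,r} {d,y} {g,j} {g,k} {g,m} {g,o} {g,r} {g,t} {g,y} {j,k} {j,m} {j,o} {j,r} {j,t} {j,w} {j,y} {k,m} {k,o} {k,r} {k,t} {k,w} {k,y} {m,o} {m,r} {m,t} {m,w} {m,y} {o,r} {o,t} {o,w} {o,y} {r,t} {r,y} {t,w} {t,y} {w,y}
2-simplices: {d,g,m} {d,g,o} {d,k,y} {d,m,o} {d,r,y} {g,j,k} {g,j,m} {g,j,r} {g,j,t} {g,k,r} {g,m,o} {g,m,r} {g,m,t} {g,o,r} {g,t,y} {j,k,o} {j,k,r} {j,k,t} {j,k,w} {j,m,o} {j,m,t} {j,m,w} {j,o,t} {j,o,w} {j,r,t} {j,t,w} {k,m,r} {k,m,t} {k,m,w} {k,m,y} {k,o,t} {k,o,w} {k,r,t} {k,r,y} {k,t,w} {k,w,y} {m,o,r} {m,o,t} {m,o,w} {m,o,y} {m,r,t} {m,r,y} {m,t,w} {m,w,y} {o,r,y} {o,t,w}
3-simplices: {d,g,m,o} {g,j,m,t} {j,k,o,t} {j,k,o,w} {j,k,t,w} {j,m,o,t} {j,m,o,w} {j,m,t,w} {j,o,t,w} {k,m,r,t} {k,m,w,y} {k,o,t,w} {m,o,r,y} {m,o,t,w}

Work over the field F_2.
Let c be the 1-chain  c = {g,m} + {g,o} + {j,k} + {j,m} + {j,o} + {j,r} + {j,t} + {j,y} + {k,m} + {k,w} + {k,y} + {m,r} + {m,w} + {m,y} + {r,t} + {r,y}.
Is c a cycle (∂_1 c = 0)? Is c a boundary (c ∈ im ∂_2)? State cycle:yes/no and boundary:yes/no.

cycle:yes boundary:no

n_0=10 n_1=40 n_2=46 n_3=14  [Z2]
∂1: piv[dg,dk,dm,do,dr,dy,gj,gt,jw] rk=9  ker:gk,gm,go,gr,gy,jk,jm,jo,jr,jt,jy,km,ko,kr,kt,kw,ky,mo,mr,mt,mw,my,or,ot,ow,oy,rt,ry,tw,ty,wy
∂2: piv[dgm,dgo,dky,dmo,dry,gjk,gjm,gjr,gjt,gkr,gmr,gmt,gor,gty,jko,jkt,jkw,jmo,jmw,jot,jow,jrt,jtw,kmr,kmy,kry,kwy,moy] rk=28  ker:gmo,jkr,jmt,kmt,kmw,kot,kow,krt,ktw,mor,mot,mow,mrt,mry,mtw,mwy,ory,otw
∂3: piv[dgmo,gjmt,jkot,jkow,jktw,jmot,jmow,jmtw,jotw,kmrt,kmwy,mory] rk=12  ker:kotw,motw
∂1c = 0
c vs im∂2: residual ≠ 0 ⇒ not boundary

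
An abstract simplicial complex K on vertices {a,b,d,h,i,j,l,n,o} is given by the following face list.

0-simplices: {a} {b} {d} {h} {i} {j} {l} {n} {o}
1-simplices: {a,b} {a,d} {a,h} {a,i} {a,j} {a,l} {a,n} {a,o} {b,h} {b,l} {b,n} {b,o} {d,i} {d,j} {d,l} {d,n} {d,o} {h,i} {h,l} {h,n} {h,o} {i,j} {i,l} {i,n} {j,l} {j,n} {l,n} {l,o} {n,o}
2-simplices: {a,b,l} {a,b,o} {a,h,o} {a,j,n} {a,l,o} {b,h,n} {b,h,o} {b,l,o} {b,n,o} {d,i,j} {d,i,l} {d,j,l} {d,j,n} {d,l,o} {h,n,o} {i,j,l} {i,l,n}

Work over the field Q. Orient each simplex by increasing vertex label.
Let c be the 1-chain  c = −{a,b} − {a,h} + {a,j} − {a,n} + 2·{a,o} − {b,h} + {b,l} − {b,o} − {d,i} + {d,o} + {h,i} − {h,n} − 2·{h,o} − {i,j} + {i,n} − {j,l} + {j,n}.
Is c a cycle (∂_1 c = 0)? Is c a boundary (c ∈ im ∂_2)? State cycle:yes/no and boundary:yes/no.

n_0=9 n_1=29 n_2=17  [Q]
∂1: piv[ab,ad,ah,ai,aj,al,an,ao] rk=8  ker:bh,bl,bn,bo,di,dj,dl,dn,do,hi,hl,hn,ho,ij,il,in,jl,jn,ln,lo,no
∂2: piv[abl,abo,aho,ajn,alo,bhn,bho,bno,dij,dil,djl,djn,dlo,iln] rk=14  ker:blo,hno,ijl
∂1c = 0
c vs im∂2: residual ≠ 0 ⇒ not boundary

cycle:yes boundary:no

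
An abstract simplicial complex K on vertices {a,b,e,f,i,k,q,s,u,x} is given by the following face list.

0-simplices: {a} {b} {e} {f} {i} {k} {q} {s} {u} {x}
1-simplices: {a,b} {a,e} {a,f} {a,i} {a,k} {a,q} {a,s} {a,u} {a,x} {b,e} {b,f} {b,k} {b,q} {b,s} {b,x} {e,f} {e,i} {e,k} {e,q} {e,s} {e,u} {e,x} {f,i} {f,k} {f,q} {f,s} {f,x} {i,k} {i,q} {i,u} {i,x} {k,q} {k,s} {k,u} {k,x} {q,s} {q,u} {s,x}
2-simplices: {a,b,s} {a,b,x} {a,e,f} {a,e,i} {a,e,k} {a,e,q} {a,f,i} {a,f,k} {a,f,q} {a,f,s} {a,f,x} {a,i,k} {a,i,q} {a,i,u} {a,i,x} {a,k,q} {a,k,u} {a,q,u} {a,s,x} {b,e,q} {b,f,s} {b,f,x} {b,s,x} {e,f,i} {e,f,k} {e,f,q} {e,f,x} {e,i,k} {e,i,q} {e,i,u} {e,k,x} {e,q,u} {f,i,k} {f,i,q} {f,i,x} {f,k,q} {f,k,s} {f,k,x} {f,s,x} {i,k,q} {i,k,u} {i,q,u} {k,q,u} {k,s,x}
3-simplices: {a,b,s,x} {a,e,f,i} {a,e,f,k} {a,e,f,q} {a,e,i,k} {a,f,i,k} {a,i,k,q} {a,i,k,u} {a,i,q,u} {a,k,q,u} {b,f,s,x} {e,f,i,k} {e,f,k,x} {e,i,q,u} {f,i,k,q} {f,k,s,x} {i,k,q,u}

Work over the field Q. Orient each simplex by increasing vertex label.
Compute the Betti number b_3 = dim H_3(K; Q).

n_0=10 n_1=38 n_2=44 n_3=17  [Q]
∂1: piv[ab,ae,af,ai,ak,aq,as,au,ax] rk=9  ker:be,bf,bk,bq,bs,bx,ef,ei,ek,eq,es,eu,ex,fi,fk,fq,fs,fx,ik,iq,iu,ix,kq,ks,ku,kx,qs,qu,sx
∂2: piv[abs,abx,aef,aei,aek,aeq,afi,afk,afq,afs,afx,aik,aiq,aiu,aix,akq,aku,aqu,asx,beq,bfs,efx,eiu,ekx,fks] rk=25  ker:bfx,bsx,efi,efk,efq,eik,eiq,equ,fik,fiq,fix,fkq,fkx,fsx,ikq,iku,iqu,kqu,ksx
∂3: piv[absx,aefi,aefk,aefq,aeik,afik,aikq,aiku,aiqu,akqu,bfsx,efkx,eiqu,fikq,fksx] rk=15  ker:efik,ikqu
b_3=(17−15)−0=2

b_3=2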